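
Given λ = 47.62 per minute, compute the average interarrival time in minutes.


Mean interarrival time = 1/λ = 1/47.62 minute = 0.02100 minute
In minutes: 0.02100 × 1 = 0.02100 min

Final: 0.02100 min


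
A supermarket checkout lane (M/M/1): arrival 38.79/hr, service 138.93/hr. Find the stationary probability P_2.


ρ = 38.79/138.93 = 0.2792
P_n = (1−ρ)·ρ^n = (1 − 0.2792)·0.2792^2 = 0.7208·0.077956 = 0.056190

Final: 0.056190


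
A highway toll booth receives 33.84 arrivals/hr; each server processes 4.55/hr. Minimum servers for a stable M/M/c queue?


Stability requires cμ > λ ⇔ c > λ/μ.
λ/μ = 33.84/4.55 = 7.4374
Minimum integer c = ⌊7.4374⌋ + 1 = 8
Check: 8·4.55 = 36.40 > 33.84, while 7·4.55 = 31.85 ≤ 33.84

Final: 8 servers


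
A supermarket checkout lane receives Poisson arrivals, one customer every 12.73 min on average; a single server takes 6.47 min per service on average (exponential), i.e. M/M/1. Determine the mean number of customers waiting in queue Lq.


λ = 60/12.73 = 4.7133 /hr
μ = 60/6.47 = 9.2736 /hr
ρ = λ/μ = 4.7133/9.2736 = 0.5082
Lq = ρ²/(1−ρ) = 0.2583/0.4918 = 0.5253

Final: 0.5253


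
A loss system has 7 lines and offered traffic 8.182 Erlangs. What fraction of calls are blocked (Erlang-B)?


B(c,a) = (a^c/c!) / Σ_{k=0}^{c} a^k/k!
a^7/7! = 487.063729
Σ terms (k=0..7): 1.00000 + 8.18200 + 33.47256 + 91.29083 + 186.73540 + 305.57381 + 416.70082 + 487.06373 = 1530.019156
B = 487.063729/1530.019156 = 0.318338

Final: 0.318338


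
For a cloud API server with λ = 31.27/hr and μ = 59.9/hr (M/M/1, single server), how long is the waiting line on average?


ρ = 31.27/59.9 = 0.5220
Lq = ρ²/(1−ρ) = 0.2725/0.4780 = 0.5702

Final: 0.5702


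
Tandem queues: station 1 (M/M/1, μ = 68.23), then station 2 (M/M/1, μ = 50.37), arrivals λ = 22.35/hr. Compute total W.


Each node sees arrival rate λ = 22.35/hr (tandem ⇒ throughput preserved).
W₁ = 1/(μ₁−λ) = 1/(68.23−22.35) = 0.02180 hr
W₂ = 1/(μ₂−λ) = 1/(50.37−22.35) = 0.03569 hr
W_total = W₁ + W₂ = 0.02180 + 0.03569 = 0.05748 hr

Final: 0.05748 hr


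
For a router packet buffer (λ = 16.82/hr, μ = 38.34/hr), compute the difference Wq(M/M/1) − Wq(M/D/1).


ρ = 16.82/38.34 = 0.4387
Wq(M/M/1) = ρ/(μ−λ) = 0.4387/21.52 = 0.02039 hr
Wq(M/D/1) = ρ/(2(μ−λ)) = 0.01019 hr
Savings = 0.02039 − 0.01019 = 0.01019 hr

Final: 0.01019 hr


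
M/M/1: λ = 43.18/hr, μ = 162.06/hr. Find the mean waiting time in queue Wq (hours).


ρ = 43.18/162.06 = 0.2664
Wq = ρ/(μ−λ) = 0.2664/(162.06 − 43.18) = 0.2664/118.88 = 0.002241 hr

Final: 0.002241 hr


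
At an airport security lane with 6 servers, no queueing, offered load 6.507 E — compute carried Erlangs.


B(6,6.507) = 0.299564 (Erlang-B)
Carried load = a(1 − B) = 6.507·(1 − 0.299564) = 6.507·0.700436 = 4.5577 E

Final: 4.5577 Erlangs


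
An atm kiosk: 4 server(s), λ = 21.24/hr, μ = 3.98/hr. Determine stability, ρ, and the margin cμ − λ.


Total capacity cμ = 4·3.98 = 15.92/hr
ρ = λ/(cμ) = 21.24/15.92 = 1.3342
Stable ⇔ ρ < 1: NO
Spare capacity = cμ − λ = 15.92 − 21.24 = -5.32/hr

Final: ρ = 1.3342; unstable; margin = -5.32/hr


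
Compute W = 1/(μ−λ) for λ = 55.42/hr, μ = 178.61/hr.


W = 1/(μ−λ) = 1/(178.61 − 55.42) = 1/123.19 = 0.008118 hr

Final: 0.008118 hr


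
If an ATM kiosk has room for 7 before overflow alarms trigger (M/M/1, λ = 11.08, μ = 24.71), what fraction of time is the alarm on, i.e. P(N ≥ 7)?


ρ = 11.08/24.71 = 0.4484
P(N ≥ n) = ρ^n = 0.4484^7 = 0.003645

Final: 0.003645


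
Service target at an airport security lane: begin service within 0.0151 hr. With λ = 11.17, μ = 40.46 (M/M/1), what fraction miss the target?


ρ = 11.17/40.46 = 0.2761
P(Wq > t) = ρ·e^{−(μ−λ)t} = 0.2761·e^{−0.4423}
= 0.2761·0.642570 = 0.177398

Final: 0.177398


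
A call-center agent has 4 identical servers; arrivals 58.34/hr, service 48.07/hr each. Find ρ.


ρ = λ/(cμ) = 58.34/(4·48.07) = 58.34/192.28 = 0.3034

Final: 0.3034


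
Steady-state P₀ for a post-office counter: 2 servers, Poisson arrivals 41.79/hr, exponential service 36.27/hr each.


a = λ/μ = 41.79/36.27 = 1.1522; ρ = a/c = 0.5761
Σ_{k=0}^{1} a^k/k! (terms k=0..1) = 1.00000 + 1.15219 = 2.15219
Tail: a^2/(2!(1−ρ)) = 1.32755/(2·0.4239) = 1.56586
P₀ = 1/(2.15219 + 1.56586) = 1/3.71805 = 0.268958

Final: 0.268958


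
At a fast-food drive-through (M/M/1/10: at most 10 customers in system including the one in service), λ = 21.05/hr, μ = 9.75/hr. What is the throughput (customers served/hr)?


ρ = 2.1590; P_K = (1−ρ)ρ^10/(1−ρ^11) = 0.536930
λ_eff = λ(1 − P_K) = 21.05·(1 − 0.536930) = 21.05·0.463070 = 9.7476 /hr

Final: 9.7476 /hr


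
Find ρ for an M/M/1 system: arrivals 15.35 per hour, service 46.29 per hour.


ρ = λ/μ = 15.35/46.29 = 0.3316

Final: 0.3316


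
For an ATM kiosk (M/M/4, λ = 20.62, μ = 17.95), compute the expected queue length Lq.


a = λ/μ = 1.1487; ρ = a/4 = 0.2872
P₀ = 0.316156
Lq = P₀·a^c·ρ / (c!·(1−ρ)²) = 0.316156·1.74139·0.2872/(24·0.50810)
= 0.01297

Final: 0.01297


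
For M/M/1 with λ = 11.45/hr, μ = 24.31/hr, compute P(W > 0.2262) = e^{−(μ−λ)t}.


W ~ Exponential(μ−λ) for M/M/1.
μ − λ = 24.31 − 11.45 = 12.8600
P(W > t) = e^{−(μ−λ)t} = e^{−2.9089} = 0.054534

Final: 0.054534


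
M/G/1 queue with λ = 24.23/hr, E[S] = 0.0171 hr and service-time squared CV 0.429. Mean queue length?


ρ = λ·E[S] = 24.23·0.0171 = 0.4143
Lq = ρ²(1+C_s²)/(2(1−ρ)) = 0.1717·(1+0.429)/(2·0.5857)
= 0.1717·1.4290/1.1713 = 0.20944

Final: 0.20944


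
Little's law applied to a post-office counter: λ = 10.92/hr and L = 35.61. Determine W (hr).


W = L/λ = 35.61/10.92 = 3.2610 hr

Final: 3.2610 hr


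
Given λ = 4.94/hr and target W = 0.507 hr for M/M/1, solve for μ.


W = 1/(μ−λ) ⇒ μ − λ = 1/W = 1/0.507 = 1.9724
μ = λ + 1/W = 4.94 + 1.9724 = 6.9124 per hr

Final: 6.9124 /hr


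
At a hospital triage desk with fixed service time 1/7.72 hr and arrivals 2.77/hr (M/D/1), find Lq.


ρ = 2.77/7.72 = 0.3588
M/D/1: Lq = ρ²/(2(1−ρ)) = 0.1287/(2·0.6412) = 0.10039

Final: 0.10039


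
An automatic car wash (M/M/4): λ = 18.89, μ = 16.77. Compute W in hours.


a = 1.1264; ρ = 0.2816; P₀ = 0.323374
Lq = P₀·a^c·ρ/(c!(1−ρ)²) = 0.01184
Wq = Lq/λ = 0.01184/18.89 = 0.0006266 hr
W = Wq + 1/μ = 0.0006266 + 0.05963 = 0.06026 hr

Final: 0.06026 hr


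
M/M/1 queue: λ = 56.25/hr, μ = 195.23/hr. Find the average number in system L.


ρ = λ/μ = 56.25/195.23 = 0.2881
L = ρ/(1−ρ) = 0.2881/(1 − 0.2881) = 0.2881/0.7119 = 0.4047

Final: 0.4047


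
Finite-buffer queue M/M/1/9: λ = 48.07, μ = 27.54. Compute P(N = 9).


ρ = λ/μ = 48.07/27.54 = 1.7455
P_K = (1−ρ)ρ^K/(1−ρ^(K+1)) = (-0.7455·150.380552)/(1 − 262.483412)
= -112.102859/-261.483412 = 0.428719

Final: 0.428719


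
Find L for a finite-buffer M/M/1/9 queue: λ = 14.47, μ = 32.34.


ρ = 14.47/32.34 = 0.4474
L = ρ[1 − (K+1)ρ^K + Kρ^(K+1)] / [(1−ρ)(1−ρ^(K+1))]
Numerator: 0.4474·(1 − 10·0.0007187 + 9·0.0003216) = 0.445513
Denominator: (0.5526)·(0.999678) = 0.552389
L = 0.445513/0.552389 = 0.8065

Final: 0.8065


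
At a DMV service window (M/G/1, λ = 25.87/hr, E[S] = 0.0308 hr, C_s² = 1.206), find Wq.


ρ = λ·E[S] = 25.87·0.0308 = 0.7968
E[S²] = E[S]²(1+C_s²) = 0.0308²·(1+1.206) = 0.002093
Wq = λ·E[S²]/(2(1−ρ)) = 25.87·0.002093/(2·0.2032) = 0.13321 hr

Final: 0.13321 hr


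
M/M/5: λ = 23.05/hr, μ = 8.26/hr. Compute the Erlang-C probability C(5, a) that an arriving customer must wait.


a = λ/μ = 2.7906; ρ = a/5 = 0.5581
P₀ = 0.058741 (from M/M/c formula)
C(c,a) = [a^c/(c!(1−ρ))]·P₀ = [169.22106/(120·0.4419)]·0.058741
= 3.19125·0.058741 = 0.187457

Final: 0.187457


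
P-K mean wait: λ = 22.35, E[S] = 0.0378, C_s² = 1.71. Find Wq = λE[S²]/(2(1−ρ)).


ρ = λ·E[S] = 22.35·0.0378 = 0.8448
E[S²] = E[S]²(1+C_s²) = 0.0378²·(1+1.71) = 0.003872
Wq = λ·E[S²]/(2(1−ρ)) = 22.35·0.003872/(2·0.1552) = 0.27886 hr

Final: 0.27886 hr


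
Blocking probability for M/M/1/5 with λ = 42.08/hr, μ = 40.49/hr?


ρ = λ/μ = 42.08/40.49 = 1.0393
P_K = (1−ρ)ρ^K/(1−ρ^(K+1)) = (-0.03927·1.212383)/(1 − 1.259992)
= -0.047609/-0.259992 = 0.183117

Final: 0.183117


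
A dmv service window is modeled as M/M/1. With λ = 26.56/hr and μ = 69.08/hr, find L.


ρ = λ/μ = 26.56/69.08 = 0.3845
L = ρ/(1−ρ) = 0.3845/(1 − 0.3845) = 0.3845/0.6155 = 0.6246

Final: 0.6246


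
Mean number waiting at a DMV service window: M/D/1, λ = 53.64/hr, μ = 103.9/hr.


ρ = 53.64/103.9 = 0.5163
M/D/1: Lq = ρ²/(2(1−ρ)) = 0.2665/(2·0.4837) = 0.27549

Final: 0.27549


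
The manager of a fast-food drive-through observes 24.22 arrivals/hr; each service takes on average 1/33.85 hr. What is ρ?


ρ = λ/μ = 24.22/33.85 = 0.7155

Final: 0.7155


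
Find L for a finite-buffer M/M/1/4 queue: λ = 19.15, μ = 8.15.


ρ = 19.15/8.15 = 2.3497
L = ρ[1 − (K+1)ρ^K + Kρ^(K+1)] / [(1−ρ)(1−ρ^(K+1))]
Numerator: 2.3497·(1 − 5·30.482086 + 4·71.623551) = 317.405435
Denominator: (-1.3497)·(-70.623551) = 95.320130
L = 317.405435/95.320130 = 3.3299

Final: 3.3299


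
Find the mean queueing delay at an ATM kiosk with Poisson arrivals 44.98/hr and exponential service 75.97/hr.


ρ = 44.98/75.97 = 0.5921
Wq = ρ/(μ−λ) = 0.5921/(75.97 − 44.98) = 0.5921/30.99 = 0.01911 hr

Final: 0.01911 hr


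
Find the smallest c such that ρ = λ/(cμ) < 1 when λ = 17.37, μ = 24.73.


Stability requires cμ > λ ⇔ c > λ/μ.
λ/μ = 17.37/24.73 = 0.7024
Minimum integer c = ⌊0.7024⌋ + 1 = 1
Check: 1·24.73 = 24.73 > 17.37, while 0·24.73 = 0.00 ≤ 17.37

Final: 1 servers


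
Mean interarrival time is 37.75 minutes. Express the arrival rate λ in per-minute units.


λ = 1/(interarrival time) in consistent units.
1 minute = 1 min, so λ = 1/37.75 = 0.02649 per minute

Final: 0.02649 /min


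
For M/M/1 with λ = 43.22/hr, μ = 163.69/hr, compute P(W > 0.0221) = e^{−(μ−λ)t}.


W ~ Exponential(μ−λ) for M/M/1.
μ − λ = 163.69 − 43.22 = 120.4700
P(W > t) = e^{−(μ−λ)t} = e^{−2.6624} = 0.069781

Final: 0.069781


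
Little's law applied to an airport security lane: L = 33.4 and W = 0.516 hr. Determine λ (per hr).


λ = L/W = 33.4/0.516 = 64.7287 /hr

Final: 64.7287 /hr


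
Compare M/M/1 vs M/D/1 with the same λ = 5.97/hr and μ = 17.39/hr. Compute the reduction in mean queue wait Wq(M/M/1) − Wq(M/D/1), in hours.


ρ = 5.97/17.39 = 0.3433
Wq(M/M/1) = ρ/(μ−λ) = 0.3433/11.42 = 0.03006 hr
Wq(M/D/1) = ρ/(2(μ−λ)) = 0.01503 hr
Savings = 0.03006 − 0.01503 = 0.01503 hr

Final: 0.01503 hr


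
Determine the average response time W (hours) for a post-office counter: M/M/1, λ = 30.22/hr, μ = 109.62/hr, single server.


W = 1/(μ−λ) = 1/(109.62 − 30.22) = 1/79.40 = 0.01259 hr

Final: 0.01259 hr


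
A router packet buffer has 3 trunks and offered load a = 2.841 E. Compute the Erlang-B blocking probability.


B(c,a) = (a^c/c!) / Σ_{k=0}^{c} a^k/k!
a^3/3! = 3.821752
Σ terms (k=0..3): 1.00000 + 2.84100 + 4.03564 + 3.82175 = 11.698392
B = 3.821752/11.698392 = 0.326690

Final: 0.326690


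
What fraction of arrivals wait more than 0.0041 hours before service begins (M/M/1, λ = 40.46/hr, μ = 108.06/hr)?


ρ = 40.46/108.06 = 0.3744
P(Wq > t) = ρ·e^{−(μ−λ)t} = 0.3744·e^{−0.2772}
= 0.3744·0.757933 = 0.283787

Final: 0.283787


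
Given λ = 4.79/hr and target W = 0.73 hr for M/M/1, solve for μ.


W = 1/(μ−λ) ⇒ μ − λ = 1/W = 1/0.73 = 1.3699
μ = λ + 1/W = 4.79 + 1.3699 = 6.1599 per hr

Final: 6.1599 /hr


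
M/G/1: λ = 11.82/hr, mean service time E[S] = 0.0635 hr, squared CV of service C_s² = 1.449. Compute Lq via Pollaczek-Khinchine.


ρ = λ·E[S] = 11.82·0.0635 = 0.7506
Lq = ρ²(1+C_s²)/(2(1−ρ)) = 0.5634·(1+1.449)/(2·0.2494)
= 0.5634·2.4490/0.4989 = 2.76562

Final: 2.76562


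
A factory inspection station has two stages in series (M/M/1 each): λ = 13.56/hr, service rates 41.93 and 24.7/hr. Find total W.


Each node sees arrival rate λ = 13.56/hr (tandem ⇒ throughput preserved).
W₁ = 1/(μ₁−λ) = 1/(41.93−13.56) = 0.03525 hr
W₂ = 1/(μ₂−λ) = 1/(24.7−13.56) = 0.08977 hr
W_total = W₁ + W₂ = 0.03525 + 0.08977 = 0.12502 hr

Final: 0.12502 hr


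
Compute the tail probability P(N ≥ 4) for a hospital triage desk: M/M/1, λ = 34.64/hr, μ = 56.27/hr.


ρ = 34.64/56.27 = 0.6156
P(N ≥ n) = ρ^n = 0.6156^4 = 0.143616

Final: 0.143616


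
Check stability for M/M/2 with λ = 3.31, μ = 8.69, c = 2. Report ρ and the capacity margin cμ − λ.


Total capacity cμ = 2·8.69 = 17.38/hr
ρ = λ/(cμ) = 3.31/17.38 = 0.1904
Stable ⇔ ρ < 1: YES
Spare capacity = cμ − λ = 17.38 − 3.31 = 14.07/hr

Final: ρ = 0.1904; stable; margin = 14.07/hr


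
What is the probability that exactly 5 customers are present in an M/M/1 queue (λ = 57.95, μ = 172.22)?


ρ = 57.95/172.22 = 0.3365
P_n = (1−ρ)·ρ^n = (1 − 0.3365)·0.3365^5 = 0.6635·0.004314 = 0.002862

Final: 0.002862


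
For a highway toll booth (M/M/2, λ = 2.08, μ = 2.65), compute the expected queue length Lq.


a = λ/μ = 0.7849; ρ = a/2 = 0.3925
P₀ = 0.436314
Lq = P₀·a^c·ρ / (c!·(1−ρ)²) = 0.436314·0.61608·0.3925/(2·0.36911)
= 0.14290

Final: 0.14290


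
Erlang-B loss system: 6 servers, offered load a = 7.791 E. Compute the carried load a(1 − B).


B(6,7.791) = 0.378199 (Erlang-B)
Carried load = a(1 − B) = 7.791·(1 − 0.378199) = 7.791·0.621801 = 4.8445 E

Final: 4.8445 Erlangs


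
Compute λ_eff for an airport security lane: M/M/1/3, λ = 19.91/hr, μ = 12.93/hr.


ρ = 1.5398; P_K = (1−ρ)ρ^3/(1−ρ^4) = 0.426427
λ_eff = λ(1 − P_K) = 19.91·(1 − 0.426427) = 19.91·0.573573 = 11.4198 /hr

Final: 11.4198 /hr


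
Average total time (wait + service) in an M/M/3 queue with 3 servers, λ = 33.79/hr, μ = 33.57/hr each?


a = 1.0066; ρ = 0.3355; P₀ = 0.361152
Lq = P₀·a^c·ρ/(c!(1−ρ)²) = 0.04664
Wq = Lq/λ = 0.04664/33.79 = 0.001380 hr
W = Wq + 1/μ = 0.001380 + 0.02979 = 0.03117 hr

Final: 0.03117 hr


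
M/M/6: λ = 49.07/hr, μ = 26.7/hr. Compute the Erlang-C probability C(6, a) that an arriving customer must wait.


a = λ/μ = 1.8378; ρ = a/6 = 0.3063
P₀ = 0.159022 (from M/M/c formula)
C(c,a) = [a^c/(c!(1−ρ))]·P₀ = [38.53264/(720·0.6937)]·0.159022
= 0.07715·0.159022 = 0.012268

Final: 0.012268


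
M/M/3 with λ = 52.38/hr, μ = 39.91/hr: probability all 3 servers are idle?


a = λ/μ = 52.38/39.91 = 1.3125; ρ = a/c = 0.4375
Σ_{k=0}^{2} a^k/k! (terms k=0..2) = 1.00000 + 1.31245 + 0.86127 = 3.17372
Tail: a^3/(3!(1−ρ)) = 2.26074/(6·0.5625) = 0.66983
P₀ = 1/(3.17372 + 0.66983) = 1/3.84355 = 0.260176

Final: 0.260176


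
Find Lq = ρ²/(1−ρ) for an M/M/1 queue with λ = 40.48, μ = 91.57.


ρ = 40.48/91.57 = 0.4421
Lq = ρ²/(1−ρ) = 0.1954/0.5579 = 0.3503

Final: 0.3503


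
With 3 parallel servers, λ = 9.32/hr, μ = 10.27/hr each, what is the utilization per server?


ρ = λ/(cμ) = 9.32/(3·10.27) = 9.32/30.81 = 0.3025

Final: 0.3025


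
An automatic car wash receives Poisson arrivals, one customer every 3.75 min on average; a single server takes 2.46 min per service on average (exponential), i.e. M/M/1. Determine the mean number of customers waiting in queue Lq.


λ = 60/3.75 = 16.0000 /hr
μ = 60/2.46 = 24.3902 /hr
ρ = λ/μ = 16.0000/24.3902 = 0.6560
Lq = ρ²/(1−ρ) = 0.4303/0.3440 = 1.2510

Final: 1.2510


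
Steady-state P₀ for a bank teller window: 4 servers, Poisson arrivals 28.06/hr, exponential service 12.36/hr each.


a = λ/μ = 28.06/12.36 = 2.2702; ρ = a/c = 0.5676
Σ_{k=0}^{3} a^k/k! (terms k=0..3) = 1.00000 + 2.27023 + 2.57696 + 1.95010 = 7.79729
Tail: a^4/(4!(1−ρ)) = 26.56298/(24·0.4324) = 2.55939
P₀ = 1/(7.79729 + 2.55939) = 1/10.35668 = 0.096556

Final: 0.096556


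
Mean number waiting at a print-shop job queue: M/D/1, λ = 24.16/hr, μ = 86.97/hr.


ρ = 24.16/86.97 = 0.2778
M/D/1: Lq = ρ²/(2(1−ρ)) = 0.07717/(2·0.7222) = 0.05343

Final: 0.05343


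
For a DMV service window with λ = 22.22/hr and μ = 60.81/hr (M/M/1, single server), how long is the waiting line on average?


ρ = 22.22/60.81 = 0.3654
Lq = ρ²/(1−ρ) = 0.1335/0.6346 = 0.2104

Final: 0.2104


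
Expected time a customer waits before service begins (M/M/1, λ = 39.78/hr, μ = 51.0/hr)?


ρ = 39.78/51.0 = 0.7800
Wq = ρ/(μ−λ) = 0.7800/(51.0 − 39.78) = 0.7800/11.22 = 0.06952 hr

Final: 0.06952 hr


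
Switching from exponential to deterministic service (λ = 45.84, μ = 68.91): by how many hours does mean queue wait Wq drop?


ρ = 45.84/68.91 = 0.6652
Wq(M/M/1) = ρ/(μ−λ) = 0.6652/23.07 = 0.02883 hr
Wq(M/D/1) = ρ/(2(μ−λ)) = 0.01442 hr
Savings = 0.02883 − 0.01442 = 0.01442 hr

Final: 0.01442 hr


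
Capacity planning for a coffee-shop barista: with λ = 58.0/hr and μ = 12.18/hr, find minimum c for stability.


Stability requires cμ > λ ⇔ c > λ/μ.
λ/μ = 58.0/12.18 = 4.7619
Minimum integer c = ⌊4.7619⌋ + 1 = 5
Check: 5·12.18 = 60.90 > 58.0, while 4·12.18 = 48.72 ≤ 58.0

Final: 5 servers


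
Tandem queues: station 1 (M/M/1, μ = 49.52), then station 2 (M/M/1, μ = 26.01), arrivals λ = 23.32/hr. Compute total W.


Each node sees arrival rate λ = 23.32/hr (tandem ⇒ throughput preserved).
W₁ = 1/(μ₁−λ) = 1/(49.52−23.32) = 0.03817 hr
W₂ = 1/(μ₂−λ) = 1/(26.01−23.32) = 0.37175 hr
W_total = W₁ + W₂ = 0.03817 + 0.37175 = 0.40992 hr

Final: 0.40992 hr


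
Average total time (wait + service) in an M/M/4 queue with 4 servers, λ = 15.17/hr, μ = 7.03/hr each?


a = 2.1579; ρ = 0.5395; P₀ = 0.109617
Lq = P₀·a^c·ρ/(c!(1−ρ)²) = 0.25191
Wq = Lq/λ = 0.25191/15.17 = 0.01661 hr
W = Wq + 1/μ = 0.01661 + 0.14225 = 0.15885 hr

Final: 0.15885 hr


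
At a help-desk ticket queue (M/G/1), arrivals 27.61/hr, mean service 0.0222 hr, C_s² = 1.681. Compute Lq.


ρ = λ·E[S] = 27.61·0.0222 = 0.6129
Lq = ρ²(1+C_s²)/(2(1−ρ)) = 0.3757·(1+1.681)/(2·0.3871)
= 0.3757·2.6810/0.7741 = 1.30116

Final: 1.30116


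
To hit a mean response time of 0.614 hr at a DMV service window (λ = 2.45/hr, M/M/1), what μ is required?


W = 1/(μ−λ) ⇒ μ − λ = 1/W = 1/0.614 = 1.6287
μ = λ + 1/W = 2.45 + 1.6287 = 4.0787 per hr

Final: 4.0787 /hr


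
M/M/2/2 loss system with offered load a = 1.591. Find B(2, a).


B(c,a) = (a^c/c!) / Σ_{k=0}^{c} a^k/k!
a^2/2! = 1.265640
Σ terms (k=0..2): 1.00000 + 1.59100 + 1.26564 = 3.856641
B = 1.265640/3.856641 = 0.328172

Final: 0.328172


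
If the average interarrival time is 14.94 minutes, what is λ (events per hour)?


λ = 1/(interarrival time) in consistent units.
1 hour = 60 min, so λ = 60/14.94 = 4.0161 per hour

Final: 4.0161 /hr


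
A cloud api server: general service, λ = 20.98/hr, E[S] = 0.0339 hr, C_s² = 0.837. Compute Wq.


ρ = λ·E[S] = 20.98·0.0339 = 0.7112
E[S²] = E[S]²(1+C_s²) = 0.0339²·(1+0.837) = 0.002111
Wq = λ·E[S²]/(2(1−ρ)) = 20.98·0.002111/(2·0.2888) = 0.07669 hr

Final: 0.07669 hr


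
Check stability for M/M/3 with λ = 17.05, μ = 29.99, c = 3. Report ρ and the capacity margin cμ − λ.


Total capacity cμ = 3·29.99 = 89.97/hr
ρ = λ/(cμ) = 17.05/89.97 = 0.1895
Stable ⇔ ρ < 1: YES
Spare capacity = cμ − λ = 89.97 − 17.05 = 72.92/hr

Final: ρ = 0.1895; stable; margin = 72.92/hr


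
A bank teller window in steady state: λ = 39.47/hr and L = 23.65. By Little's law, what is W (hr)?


W = L/λ = 23.65/39.47 = 0.5992 hr

Final: 0.5992 hr


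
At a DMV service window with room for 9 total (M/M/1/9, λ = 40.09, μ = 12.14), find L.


ρ = 40.09/12.14 = 3.3023
L = ρ[1 − (K+1)ρ^K + Kρ^(K+1)] / [(1−ρ)(1−ρ^(K+1))]
Numerator: 3.3023·(1 − 10·46704.241746 + 9·154231.717594) = 3041569.653968
Denominator: (-2.3023)·(-154230.717594) = 355086.372055
L = 3041569.653968/355086.372055 = 8.5657

Final: 8.5657


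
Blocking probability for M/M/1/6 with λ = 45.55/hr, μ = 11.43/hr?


ρ = λ/μ = 45.55/11.43 = 3.9851
P_K = (1−ρ)ρ^K/(1−ρ^(K+1)) = (-2.9851·4005.464671)/(1 − 15962.284842)
= -11956.820172/-15961.284842 = 0.749114

Final: 0.749114


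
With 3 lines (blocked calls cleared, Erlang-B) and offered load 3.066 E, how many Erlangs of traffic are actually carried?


B(3,3.066) = 0.353992 (Erlang-B)
Carried load = a(1 − B) = 3.066·(1 − 0.353992) = 3.066·0.646008 = 1.9807 E

Final: 1.9807 Erlangs


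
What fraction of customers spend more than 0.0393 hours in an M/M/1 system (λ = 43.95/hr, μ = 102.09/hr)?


W ~ Exponential(μ−λ) for M/M/1.
μ − λ = 102.09 − 43.95 = 58.1400
P(W > t) = e^{−(μ−λ)t} = e^{−2.2849} = 0.101784

Final: 0.101784


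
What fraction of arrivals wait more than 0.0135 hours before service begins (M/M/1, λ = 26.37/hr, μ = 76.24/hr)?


ρ = 26.37/76.24 = 0.3459
P(Wq > t) = ρ·e^{−(μ−λ)t} = 0.3459·e^{−0.6732}
= 0.3459·0.510051 = 0.176417

Final: 0.176417


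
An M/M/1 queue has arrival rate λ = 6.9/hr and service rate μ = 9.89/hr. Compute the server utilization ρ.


ρ = λ/μ = 6.9/9.89 = 0.6977

Final: 0.6977


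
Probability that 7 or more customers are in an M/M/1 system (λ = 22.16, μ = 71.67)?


ρ = 22.16/71.67 = 0.3092
P(N ≥ n) = ρ^n = 0.3092^7 = 0.0002702

Final: 0.0002702


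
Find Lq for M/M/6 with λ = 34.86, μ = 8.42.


a = λ/μ = 4.1401; ρ = a/6 = 0.6900
P₀ = 0.014188
Lq = P₀·a^c·ρ / (c!·(1−ρ)²) = 0.014188·5036.06988·0.6900/(720·0.09609)
= 0.71268

Final: 0.71268


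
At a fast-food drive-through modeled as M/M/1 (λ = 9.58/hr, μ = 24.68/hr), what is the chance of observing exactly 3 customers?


ρ = 9.58/24.68 = 0.3882
P_n = (1−ρ)·ρ^n = (1 − 0.3882)·0.3882^3 = 0.6118·0.058487 = 0.035784

Final: 0.035784


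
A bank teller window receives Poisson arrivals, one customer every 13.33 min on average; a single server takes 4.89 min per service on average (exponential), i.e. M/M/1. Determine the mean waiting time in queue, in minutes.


λ = 60/13.33 = 4.5011 /hr
μ = 60/4.89 = 12.2699 /hr
ρ = λ/μ = 4.5011/12.2699 = 0.3668
Wq = ρ/(μ−λ) = 0.3668/(12.2699−4.5011) = 0.04722 hr
In minutes: 0.04722·60 = 2.833 min

Final: 2.833 min


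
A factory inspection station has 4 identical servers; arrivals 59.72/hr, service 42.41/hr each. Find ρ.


ρ = λ/(cμ) = 59.72/(4·42.41) = 59.72/169.64 = 0.3520

Final: 0.3520


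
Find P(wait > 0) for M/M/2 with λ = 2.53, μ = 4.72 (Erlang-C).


a = λ/μ = 0.5360; ρ = a/2 = 0.2680
P₀ = 0.577277 (from M/M/c formula)
C(c,a) = [a^c/(c!(1−ρ))]·P₀ = [0.28731/(2·0.7320)]·0.577277
= 0.19626·0.577277 = 0.113293

Final: 0.113293


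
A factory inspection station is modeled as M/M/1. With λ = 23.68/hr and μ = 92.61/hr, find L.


ρ = λ/μ = 23.68/92.61 = 0.2557
L = ρ/(1−ρ) = 0.2557/(1 − 0.2557) = 0.2557/0.7443 = 0.3435

Final: 0.3435


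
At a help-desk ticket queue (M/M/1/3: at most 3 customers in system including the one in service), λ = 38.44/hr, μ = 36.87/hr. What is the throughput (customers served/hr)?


ρ = 1.0426; P_K = (1−ρ)ρ^3/(1−ρ^4) = 0.265848
λ_eff = λ(1 − P_K) = 38.44·(1 − 0.265848) = 38.44·0.734152 = 28.2208 /hr

Final: 28.2208 /hr


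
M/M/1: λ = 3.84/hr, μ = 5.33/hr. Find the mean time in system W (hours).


W = 1/(μ−λ) = 1/(5.33 − 3.84) = 1/1.49 = 0.6711 hr

Final: 0.6711 hr


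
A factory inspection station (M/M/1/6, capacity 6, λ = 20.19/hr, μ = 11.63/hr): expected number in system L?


ρ = 20.19/11.63 = 1.7360
L = ρ[1 − (K+1)ρ^K + Kρ^(K+1)] / [(1−ρ)(1−ρ^(K+1))]
Numerator: 1.7360·(1 − 7·27.374086 + 6·47.522166) = 164.079593
Denominator: (-0.7360)·(-46.522166) = 34.241594
L = 164.079593/34.241594 = 4.7918

Final: 4.7918


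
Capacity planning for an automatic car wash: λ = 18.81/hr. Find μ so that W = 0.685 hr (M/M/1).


W = 1/(μ−λ) ⇒ μ − λ = 1/W = 1/0.685 = 1.4599
μ = λ + 1/W = 18.81 + 1.4599 = 20.2699 per hr

Final: 20.2699 /hr


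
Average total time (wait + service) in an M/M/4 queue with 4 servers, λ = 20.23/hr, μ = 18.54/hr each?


a = 1.0912; ρ = 0.2728; P₀ = 0.335097
Lq = P₀·a^c·ρ/(c!(1−ρ)²) = 0.01021
Wq = Lq/λ = 0.01021/20.23 = 0.0005047 hr
W = Wq + 1/μ = 0.0005047 + 0.05394 = 0.05444 hr

Final: 0.05444 hr


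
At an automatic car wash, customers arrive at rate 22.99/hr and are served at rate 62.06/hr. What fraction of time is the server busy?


ρ = λ/μ = 22.99/62.06 = 0.3704

Final: 0.3704


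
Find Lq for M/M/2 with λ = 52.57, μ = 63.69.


a = λ/μ = 0.8254; ρ = a/2 = 0.4127
P₀ = 0.415727
Lq = P₀·a^c·ρ / (c!·(1−ρ)²) = 0.415727·0.68129·0.4127/(2·0.34492)
= 0.16945

Final: 0.16945


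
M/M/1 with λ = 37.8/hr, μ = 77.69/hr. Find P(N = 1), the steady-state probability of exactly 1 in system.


ρ = 37.8/77.69 = 0.4865
P_n = (1−ρ)·ρ^n = (1 − 0.4865)·0.4865^1 = 0.5135·0.486549 = 0.249819

Final: 0.249819


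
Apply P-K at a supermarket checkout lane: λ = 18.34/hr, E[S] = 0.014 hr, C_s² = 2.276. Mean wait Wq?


ρ = λ·E[S] = 18.34·0.014 = 0.2568
E[S²] = E[S]²(1+C_s²) = 0.014²·(1+2.276) = 0.0006421
Wq = λ·E[S²]/(2(1−ρ)) = 18.34·0.0006421/(2·0.7432) = 0.007922 hr

Final: 0.007922 hr


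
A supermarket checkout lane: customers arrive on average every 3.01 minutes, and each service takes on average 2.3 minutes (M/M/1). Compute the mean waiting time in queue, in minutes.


λ = 60/3.01 = 19.9336 /hr
μ = 60/2.3 = 26.0870 /hr
ρ = λ/μ = 19.9336/26.0870 = 0.7641
Wq = ρ/(μ−λ) = 0.7641/(26.0870−19.9336) = 0.12418 hr
In minutes: 0.12418·60 = 7.451 min

Final: 7.451 min


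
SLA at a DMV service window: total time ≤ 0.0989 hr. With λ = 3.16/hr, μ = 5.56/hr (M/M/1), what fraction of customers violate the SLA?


W ~ Exponential(μ−λ) for M/M/1.
μ − λ = 5.56 − 3.16 = 2.4000
P(W > t) = e^{−(μ−λ)t} = e^{−0.2374} = 0.788707

Final: 0.788707


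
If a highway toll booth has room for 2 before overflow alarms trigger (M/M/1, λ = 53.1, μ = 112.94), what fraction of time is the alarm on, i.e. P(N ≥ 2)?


ρ = 53.1/112.94 = 0.4702
P(N ≥ n) = ρ^n = 0.4702^2 = 0.221052

Final: 0.221052


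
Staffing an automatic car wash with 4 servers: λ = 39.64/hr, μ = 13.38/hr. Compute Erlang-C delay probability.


a = λ/μ = 2.9626; ρ = a/4 = 0.7407
P₀ = 0.039900 (from M/M/c formula)
C(c,a) = [a^c/(c!(1−ρ))]·P₀ = [77.03891/(24·0.2593)]·0.039900
= 12.37729·0.039900 = 0.493858

Final: 0.493858


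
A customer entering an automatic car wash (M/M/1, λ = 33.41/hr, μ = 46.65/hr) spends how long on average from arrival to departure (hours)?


W = 1/(μ−λ) = 1/(46.65 − 33.41) = 1/13.24 = 0.07553 hr

Final: 0.07553 hr


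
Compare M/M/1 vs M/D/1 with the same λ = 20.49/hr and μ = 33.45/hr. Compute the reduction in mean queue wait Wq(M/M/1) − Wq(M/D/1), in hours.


ρ = 20.49/33.45 = 0.6126
Wq(M/M/1) = ρ/(μ−λ) = 0.6126/12.96 = 0.04727 hr
Wq(M/D/1) = ρ/(2(μ−λ)) = 0.02363 hr
Savings = 0.04727 − 0.02363 = 0.02363 hr

Final: 0.02363 hr


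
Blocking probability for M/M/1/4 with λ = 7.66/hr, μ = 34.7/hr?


ρ = λ/μ = 7.66/34.7 = 0.2207
P_K = (1−ρ)ρ^K/(1−ρ^(K+1)) = (0.7793·0.002375)/(1 − 0.0005242)
= 0.001850/0.999476 = 0.001851

Final: 0.001851


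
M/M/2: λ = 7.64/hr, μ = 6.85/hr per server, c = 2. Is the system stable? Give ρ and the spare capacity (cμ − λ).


Total capacity cμ = 2·6.85 = 13.70/hr
ρ = λ/(cμ) = 7.64/13.70 = 0.5577
Stable ⇔ ρ < 1: YES
Spare capacity = cμ − λ = 13.70 − 7.64 = 6.06/hr

Final: ρ = 0.5577; stable; margin = 6.06/hr


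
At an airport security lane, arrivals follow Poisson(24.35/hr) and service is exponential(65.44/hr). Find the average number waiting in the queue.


ρ = 24.35/65.44 = 0.3721
Lq = ρ²/(1−ρ) = 0.1385/0.6279 = 0.2205

Final: 0.2205


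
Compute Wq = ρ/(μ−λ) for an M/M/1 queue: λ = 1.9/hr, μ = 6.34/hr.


ρ = 1.9/6.34 = 0.2997
Wq = ρ/(μ−λ) = 0.2997/(6.34 − 1.9) = 0.2997/4.44 = 0.06750 hr

Final: 0.06750 hr


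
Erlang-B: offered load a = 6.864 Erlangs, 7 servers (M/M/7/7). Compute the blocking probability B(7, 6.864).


B(c,a) = (a^c/c!) / Σ_{k=0}^{c} a^k/k!
a^7/7! = 142.432923
Σ terms (k=0..7): 1.00000 + 6.86400 + 23.55725 + 53.89898 + 92.49066 + 126.97117 + 145.25502 + 142.43292 = 592.470003
B = 142.432923/592.470003 = 0.240405

Final: 0.240405


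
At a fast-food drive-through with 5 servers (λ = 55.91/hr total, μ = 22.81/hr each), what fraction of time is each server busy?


ρ = λ/(cμ) = 55.91/(5·22.81) = 55.91/114.05 = 0.4902

Final: 0.4902


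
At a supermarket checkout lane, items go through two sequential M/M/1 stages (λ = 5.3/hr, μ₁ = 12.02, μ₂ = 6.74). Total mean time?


Each node sees arrival rate λ = 5.3/hr (tandem ⇒ throughput preserved).
W₁ = 1/(μ₁−λ) = 1/(12.02−5.3) = 0.14881 hr
W₂ = 1/(μ₂−λ) = 1/(6.74−5.3) = 0.69444 hr
W_total = W₁ + W₂ = 0.14881 + 0.69444 = 0.84325 hr

Final: 0.84325 hr


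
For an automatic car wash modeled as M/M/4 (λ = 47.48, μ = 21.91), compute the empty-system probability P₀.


a = λ/μ = 47.48/21.91 = 2.1670; ρ = a/c = 0.5418
Σ_{k=0}^{3} a^k/k! (terms k=0..3) = 1.00000 + 2.16705 + 2.34805 + 1.69611 = 7.21120
Tail: a^4/(4!(1−ρ)) = 22.05329/(24·0.4582) = 2.00526
P₀ = 1/(7.21120 + 2.00526) = 1/9.21646 = 0.108501

Final: 0.108501


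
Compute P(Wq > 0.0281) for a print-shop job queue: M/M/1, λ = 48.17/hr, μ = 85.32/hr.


ρ = 48.17/85.32 = 0.5646
P(Wq > t) = ρ·e^{−(μ−λ)t} = 0.5646·e^{−1.0439}
= 0.5646·0.352074 = 0.198774

Final: 0.198774


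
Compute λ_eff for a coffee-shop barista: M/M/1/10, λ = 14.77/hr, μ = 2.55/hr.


ρ = 5.7922; P_K = (1−ρ)ρ^10/(1−ρ^11) = 0.827353
λ_eff = λ(1 − P_K) = 14.77·(1 − 0.827353) = 14.77·0.172647 = 2.5500 /hr

Final: 2.5500 /hr


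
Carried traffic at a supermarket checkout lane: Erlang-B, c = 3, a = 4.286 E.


B(3,4.286) = 0.475560 (Erlang-B)
Carried load = a(1 − B) = 4.286·(1 − 0.475560) = 4.286·0.524440 = 2.2477 E

Final: 2.2477 Erlangs


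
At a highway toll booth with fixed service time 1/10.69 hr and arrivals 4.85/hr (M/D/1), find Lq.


ρ = 4.85/10.69 = 0.4537
M/D/1: Lq = ρ²/(2(1−ρ)) = 0.2058/(2·0.5463) = 0.18839

Final: 0.18839


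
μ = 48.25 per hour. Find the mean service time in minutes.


Mean service time = 1/μ = 1/48.25 hour = 0.02073 hour
In minutes: 0.02073 × 60 = 1.2435 min

Final: 1.2435 min


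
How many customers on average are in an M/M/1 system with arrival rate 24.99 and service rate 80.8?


ρ = λ/μ = 24.99/80.8 = 0.3093
L = ρ/(1−ρ) = 0.3093/(1 − 0.3093) = 0.3093/0.6907 = 0.4478

Final: 0.4478


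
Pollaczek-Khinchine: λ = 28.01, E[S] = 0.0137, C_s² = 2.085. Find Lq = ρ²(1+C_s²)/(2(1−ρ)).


ρ = λ·E[S] = 28.01·0.0137 = 0.3837
Lq = ρ²(1+C_s²)/(2(1−ρ)) = 0.1473·(1+2.085)/(2·0.6163)
= 0.1473·3.0850/1.2325 = 0.36858

Final: 0.36858


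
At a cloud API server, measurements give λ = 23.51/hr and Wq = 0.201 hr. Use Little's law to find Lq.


Lq = λWq = 23.51·0.201 = 4.7255

Final: 4.7255


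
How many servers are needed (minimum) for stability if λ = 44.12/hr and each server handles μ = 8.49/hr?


Stability requires cμ > λ ⇔ c > λ/μ.
λ/μ = 44.12/8.49 = 5.1967
Minimum integer c = ⌊5.1967⌋ + 1 = 6
Check: 6·8.49 = 50.94 > 44.12, while 5·8.49 = 42.45 ≤ 44.12

Final: 6 servers


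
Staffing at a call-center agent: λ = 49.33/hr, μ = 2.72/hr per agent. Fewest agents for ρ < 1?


Stability requires cμ > λ ⇔ c > λ/μ.
λ/μ = 49.33/2.72 = 18.1360
Minimum integer c = ⌊18.1360⌋ + 1 = 19
Check: 19·2.72 = 51.68 > 49.33, while 18·2.72 = 48.96 ≤ 49.33

Final: 19 servers


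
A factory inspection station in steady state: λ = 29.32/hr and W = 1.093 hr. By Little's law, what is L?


L = λW = 29.32·1.093 = 32.0468

Final: 32.0468


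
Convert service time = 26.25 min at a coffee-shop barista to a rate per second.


μ = 1/(service time) in consistent units.
1 second = 0.0166667 min, so μ = 0.0166667/26.25 = 0.0006349 per second

Final: 0.0006349 /sec


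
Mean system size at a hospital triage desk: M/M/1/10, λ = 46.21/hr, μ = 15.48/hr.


ρ = 46.21/15.48 = 2.9851
L = ρ[1 − (K+1)ρ^K + Kρ^(K+1)] / [(1−ρ)(1−ρ^(K+1))]
Numerator: 2.9851·(1 − 11·56188.847167 + 10·167731.694289) = 3161983.800870
Denominator: (-1.9851)·(-167730.694289) = 332969.265860
L = 3161983.800870/332969.265860 = 9.4963

Final: 9.4963


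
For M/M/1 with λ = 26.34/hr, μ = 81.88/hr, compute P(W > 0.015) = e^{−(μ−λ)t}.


W ~ Exponential(μ−λ) for M/M/1.
μ − λ = 81.88 − 26.34 = 55.5400
P(W > t) = e^{−(μ−λ)t} = e^{−0.8331} = 0.434700

Final: 0.434700


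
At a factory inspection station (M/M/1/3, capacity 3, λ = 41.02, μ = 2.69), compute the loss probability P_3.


ρ = λ/μ = 41.02/2.69 = 15.2491
P_K = (1−ρ)ρ^K/(1−ρ^(K+1)) = (-14.2491·3545.929756)/(1 − 54072.133306)
= -50526.203550/-54071.133306 = 0.934440

Final: 0.934440


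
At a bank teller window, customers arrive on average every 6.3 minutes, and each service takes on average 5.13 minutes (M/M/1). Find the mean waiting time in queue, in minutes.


λ = 60/6.3 = 9.5238 /hr
μ = 60/5.13 = 11.6959 /hr
ρ = λ/μ = 9.5238/11.6959 = 0.8143
Wq = ρ/(μ−λ) = 0.8143/(11.6959−9.5238) = 0.37488 hr
In minutes: 0.37488·60 = 22.493 min

Final: 22.493 min


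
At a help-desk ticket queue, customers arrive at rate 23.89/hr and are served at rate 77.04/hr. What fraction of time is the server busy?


ρ = λ/μ = 23.89/77.04 = 0.3101

Final: 0.3101


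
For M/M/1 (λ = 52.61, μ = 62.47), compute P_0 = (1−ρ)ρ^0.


ρ = 52.61/62.47 = 0.8422
P_n = (1−ρ)·ρ^n = (1 − 0.8422)·0.8422^0 = 0.1578·1.000000 = 0.157836

Final: 0.157836


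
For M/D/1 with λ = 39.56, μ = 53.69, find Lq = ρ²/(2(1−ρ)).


ρ = 39.56/53.69 = 0.7368
M/D/1: Lq = ρ²/(2(1−ρ)) = 0.5429/(2·0.2632) = 1.03145

Final: 1.03145


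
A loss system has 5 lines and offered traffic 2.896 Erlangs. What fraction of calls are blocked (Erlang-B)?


B(c,a) = (a^c/c!) / Σ_{k=0}^{c} a^k/k!
a^5/5! = 1.697507
Σ terms (k=0..5): 1.00000 + 2.89600 + 4.19341 + 4.04804 + 2.93078 + 1.69751 = 16.765730
B = 1.697507/16.765730 = 0.101249

Final: 0.101249


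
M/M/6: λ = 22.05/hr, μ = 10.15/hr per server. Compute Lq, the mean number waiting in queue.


a = λ/μ = 2.1724; ρ = a/6 = 0.3621
P₀ = 0.113624
Lq = P₀·a^c·ρ / (c!·(1−ρ)²) = 0.113624·105.11273·0.3621/(720·0.40696)
= 0.01476

Final: 0.01476


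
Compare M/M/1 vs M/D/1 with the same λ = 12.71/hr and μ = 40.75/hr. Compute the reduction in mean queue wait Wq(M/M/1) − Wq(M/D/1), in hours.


ρ = 12.71/40.75 = 0.3119
Wq(M/M/1) = ρ/(μ−λ) = 0.3119/28.04 = 0.01112 hr
Wq(M/D/1) = ρ/(2(μ−λ)) = 0.005562 hr
Savings = 0.01112 − 0.005562 = 0.005562 hr

Final: 0.005562 hr


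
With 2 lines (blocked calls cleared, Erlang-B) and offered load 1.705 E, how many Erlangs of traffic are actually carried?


B(2,1.705) = 0.349527 (Erlang-B)
Carried load = a(1 − B) = 1.705·(1 − 0.349527) = 1.705·0.650473 = 1.1091 E

Final: 1.1091 Erlangs


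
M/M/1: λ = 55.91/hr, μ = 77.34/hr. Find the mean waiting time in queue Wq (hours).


ρ = 55.91/77.34 = 0.7229
Wq = ρ/(μ−λ) = 0.7229/(77.34 − 55.91) = 0.7229/21.43 = 0.03373 hr

Final: 0.03373 hr


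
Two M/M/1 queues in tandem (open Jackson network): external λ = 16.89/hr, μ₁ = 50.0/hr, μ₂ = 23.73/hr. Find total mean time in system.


Each node sees arrival rate λ = 16.89/hr (tandem ⇒ throughput preserved).
W₁ = 1/(μ₁−λ) = 1/(50.0−16.89) = 0.03020 hr
W₂ = 1/(μ₂−λ) = 1/(23.73−16.89) = 0.14620 hr
W_total = W₁ + W₂ = 0.03020 + 0.14620 = 0.17640 hr

Final: 0.17640 hr


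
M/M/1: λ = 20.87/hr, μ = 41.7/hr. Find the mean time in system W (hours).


W = 1/(μ−λ) = 1/(41.7 − 20.87) = 1/20.83 = 0.04801 hr

Final: 0.04801 hr


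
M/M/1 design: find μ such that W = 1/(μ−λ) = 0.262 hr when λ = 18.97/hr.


W = 1/(μ−λ) ⇒ μ − λ = 1/W = 1/0.262 = 3.8168
μ = λ + 1/W = 18.97 + 3.8168 = 22.7868 per hr

Final: 22.7868 /hr


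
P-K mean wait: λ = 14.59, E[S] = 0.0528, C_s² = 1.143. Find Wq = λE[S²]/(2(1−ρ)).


ρ = λ·E[S] = 14.59·0.0528 = 0.7704
E[S²] = E[S]²(1+C_s²) = 0.0528²·(1+1.143) = 0.005974
Wq = λ·E[S²]/(2(1−ρ)) = 14.59·0.005974/(2·0.2296) = 0.18978 hr

Final: 0.18978 hr


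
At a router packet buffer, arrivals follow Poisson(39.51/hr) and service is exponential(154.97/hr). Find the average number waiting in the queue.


ρ = 39.51/154.97 = 0.2550
Lq = ρ²/(1−ρ) = 0.06500/0.7450 = 0.08724

Final: 0.08724


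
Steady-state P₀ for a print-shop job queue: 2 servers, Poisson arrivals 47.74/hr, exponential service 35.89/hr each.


a = λ/μ = 47.74/35.89 = 1.3302; ρ = a/c = 0.6651
Σ_{k=0}^{1} a^k/k! (terms k=0..1) = 1.00000 + 1.33018 = 2.33018
Tail: a^2/(2!(1−ρ)) = 1.76937/(2·0.3349) = 2.64154
P₀ = 1/(2.33018 + 2.64154) = 1/4.97171 = 0.201138

Final: 0.201138


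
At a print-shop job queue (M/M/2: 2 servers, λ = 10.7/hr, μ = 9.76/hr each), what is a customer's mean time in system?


a = 1.0963; ρ = 0.5482; P₀ = 0.291860
Lq = P₀·a^c·ρ/(c!(1−ρ)²) = 0.47091
Wq = Lq/λ = 0.47091/10.7 = 0.04401 hr
W = Wq + 1/μ = 0.04401 + 0.10246 = 0.14647 hr

Final: 0.14647 hr


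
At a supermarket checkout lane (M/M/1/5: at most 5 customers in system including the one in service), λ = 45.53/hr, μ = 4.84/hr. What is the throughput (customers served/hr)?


ρ = 9.4070; P_K = (1−ρ)ρ^5/(1−ρ^6) = 0.893698
λ_eff = λ(1 − P_K) = 45.53·(1 − 0.893698) = 45.53·0.106302 = 4.8399 /hr

Final: 4.8399 /hr


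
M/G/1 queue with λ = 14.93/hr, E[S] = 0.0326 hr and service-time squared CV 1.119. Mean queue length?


ρ = λ·E[S] = 14.93·0.0326 = 0.4867
Lq = ρ²(1+C_s²)/(2(1−ρ)) = 0.2369·(1+1.119)/(2·0.5133)
= 0.2369·2.1190/1.0266 = 0.48899

Final: 0.48899


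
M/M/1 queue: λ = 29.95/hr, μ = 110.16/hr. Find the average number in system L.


ρ = λ/μ = 29.95/110.16 = 0.2719
L = ρ/(1−ρ) = 0.2719/(1 − 0.2719) = 0.2719/0.7281 = 0.3734

Final: 0.3734


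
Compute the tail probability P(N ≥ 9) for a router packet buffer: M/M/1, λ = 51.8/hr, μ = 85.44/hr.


ρ = 51.8/85.44 = 0.6063
P(N ≥ n) = ρ^n = 0.6063^9 = 0.011067

Final: 0.011067


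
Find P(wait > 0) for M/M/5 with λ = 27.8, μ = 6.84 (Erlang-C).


a = λ/μ = 4.0643; ρ = a/5 = 0.8129
P₀ = 0.011728 (from M/M/c formula)
C(c,a) = [a^c/(c!(1−ρ))]·P₀ = [1109.03045/(120·0.1871)]·0.011728
= 49.38651·0.011728 = 0.579182

Final: 0.579182


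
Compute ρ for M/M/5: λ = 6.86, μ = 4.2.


ρ = λ/(cμ) = 6.86/(5·4.2) = 6.86/21.00 = 0.3267

Final: 0.3267


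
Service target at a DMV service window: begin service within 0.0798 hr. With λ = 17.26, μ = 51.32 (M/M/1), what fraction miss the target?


ρ = 17.26/51.32 = 0.3363
P(Wq > t) = ρ·e^{−(μ−λ)t} = 0.3363·e^{−2.7180}
= 0.3363·0.066007 = 0.022200

Final: 0.022200


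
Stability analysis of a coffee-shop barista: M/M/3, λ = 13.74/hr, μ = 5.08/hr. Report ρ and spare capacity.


Total capacity cμ = 3·5.08 = 15.24/hr
ρ = λ/(cμ) = 13.74/15.24 = 0.9016
Stable ⇔ ρ < 1: YES
Spare capacity = cμ − λ = 15.24 − 13.74 = 1.50/hr

Final: ρ = 0.9016; stable; margin = 1.50/hr
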